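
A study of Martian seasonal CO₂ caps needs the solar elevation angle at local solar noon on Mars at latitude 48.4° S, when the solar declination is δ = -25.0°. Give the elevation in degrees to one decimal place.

At local noon the hour angle is zero, so the zenith angle equals |φ − δ| = |-48.4° − (-25.000°)| = 23.400°.
Elevation = 90° − 23.400° = 66.6°.

66.6°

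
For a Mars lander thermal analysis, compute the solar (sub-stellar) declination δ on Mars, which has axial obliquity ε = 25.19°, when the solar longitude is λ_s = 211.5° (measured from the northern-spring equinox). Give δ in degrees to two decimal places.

sin δ = sin ε · sin λ_s = sin 25.19° × sin 211.5° = -0.222387.
δ = arcsin(-0.222387) = -12.85°.

δ = -12.85°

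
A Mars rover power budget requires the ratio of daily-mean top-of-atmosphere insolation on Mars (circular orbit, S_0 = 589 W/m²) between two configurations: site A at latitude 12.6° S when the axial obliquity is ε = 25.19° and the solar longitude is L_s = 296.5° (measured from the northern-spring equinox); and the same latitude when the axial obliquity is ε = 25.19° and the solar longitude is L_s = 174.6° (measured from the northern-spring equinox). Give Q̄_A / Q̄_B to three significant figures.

— Configuration A (ϕ=-12.6°):
Solar declination: sin δ = sin ε · sin L_s = sin 25.19° × sin 296.5° = -0.38090, so δ = -22.390°.
cos h₀ = −tan(-12.6°) tan(-22.390°) = -0.0921, h₀ = 1.6630 rad.
Bracket: h₀ sin ϕ sin δ + cos ϕ cos δ sin h₀ = 1.6630×-0.21814×-0.38090 + 0.97592×0.92461×0.99575 = 0.138178 + 0.898510 = 1.036688.
Q̄ = (S_0/π) × [bracket] = (589/π) × 1.036688 = 194.36 W/m².
— Configuration B (ϕ=-12.6°):
Solar declination: sin δ = sin ε · sin L_s = sin 25.19° × sin 174.6° = 0.04005, so δ = +2.296°.
cos h₀ = −tan(-12.6°) tan(+2.296°) = 0.0090, h₀ = 1.5618 rad.
Bracket: h₀ sin ϕ sin δ + cos ϕ cos δ sin h₀ = 1.5618×-0.21814×0.04005 + 0.97592×0.99920×0.99996 = -0.013645 + 0.975100 = 0.961455.
Q̄ = (S_0/π) × [bracket] = (589/π) × 0.961455 = 180.26 W/m².
Ratio Q̄_A / Q̄_B = 194.36 / 180.26 = 1.078.

Q̄_A / Q̄_B ≈ 1.08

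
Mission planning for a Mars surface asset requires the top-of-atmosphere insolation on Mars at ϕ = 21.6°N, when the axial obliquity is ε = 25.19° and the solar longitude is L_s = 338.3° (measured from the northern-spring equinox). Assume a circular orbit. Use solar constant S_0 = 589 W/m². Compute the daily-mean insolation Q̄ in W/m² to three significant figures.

Solar declination: sin δ = sin ε · sin L_s = sin 25.19° × sin 338.3° = -0.15737, so δ = -9.054°.
cos h₀ = −tan(+21.6°) tan(-9.054°) = 0.0631, h₀ = 1.5077 rad.
Bracket: h₀ sin ϕ sin δ + cos ϕ cos δ sin h₀ = 1.5077×0.36812×-0.15737 + 0.92978×0.98754×0.99801 = -0.087343 + 0.916368 = 0.829025.
Q̄ = (S_0/π) × [bracket] = (589/π) × 0.829025 = 155.4 W/m².

Q̄ ≈ 155 W/m²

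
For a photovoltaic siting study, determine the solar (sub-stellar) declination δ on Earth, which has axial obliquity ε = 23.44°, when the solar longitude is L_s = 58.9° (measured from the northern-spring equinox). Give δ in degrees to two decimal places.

sin δ = sin ε · sin L_s = sin 23.44° × sin 58.9° = 0.340613.
δ = arcsin(0.340613) = +19.91°.

δ = +19.91°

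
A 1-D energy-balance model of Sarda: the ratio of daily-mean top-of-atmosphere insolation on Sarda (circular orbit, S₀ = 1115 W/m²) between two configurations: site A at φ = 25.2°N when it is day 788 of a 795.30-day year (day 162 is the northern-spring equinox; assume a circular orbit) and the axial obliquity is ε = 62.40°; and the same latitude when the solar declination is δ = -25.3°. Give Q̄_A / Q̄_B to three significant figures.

— Configuration A (φ=+25.2°):
Solar longitude: λ_s = 360° × (788 − 162)/795.30 = 283.365°.
sin δ = sin 62.40° × sin 283.365° = -0.86220, so δ = -59.565°.
cos H₀ = −tan(+25.2°) tan(-59.565°) = 0.8009, H₀ = 0.6419 rad.
Bracket: H₀ sin φ sin δ + cos φ cos δ sin H₀ = 0.6419×0.42578×-0.86220 + 0.90483×0.50656×0.59875 = -0.235646 + 0.274437 = 0.038791.
Q̄ = (S₀/π) × [bracket] = (1115/π) × 0.038791 = 13.768 W/m².
— Configuration B (φ=+25.2°):
cos H₀ = −tan(+25.2°) tan(-25.300°) = 0.2224, H₀ = 1.3465 rad.
Bracket: H₀ sin φ sin δ + cos φ cos δ sin H₀ = 1.3465×0.42578×-0.42736 + 0.90483×0.90408×0.97495 = -0.245011 + 0.797547 = 0.552536.
Q̄ = (S₀/π) × [bracket] = (1115/π) × 0.552536 = 196.10 W/m².
Ratio Q̄_A / Q̄_B = 13.768 / 196.10 = 0.07021.

Q̄_A / Q̄_B ≈ 0.0702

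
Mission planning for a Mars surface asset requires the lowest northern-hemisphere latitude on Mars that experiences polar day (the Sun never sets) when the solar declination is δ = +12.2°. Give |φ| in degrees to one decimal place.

|φ| = 77.8°

Polar day requires cos H₀ = −tan φ tan δ ≤ −1, i.e. tan φ tan δ ≥ 1.
The boundary is |tan φ| · |tan δ| = 1, so |φ| = 90° − |δ| = 90° − 12.2° = 77.8° in the northern hemisphere.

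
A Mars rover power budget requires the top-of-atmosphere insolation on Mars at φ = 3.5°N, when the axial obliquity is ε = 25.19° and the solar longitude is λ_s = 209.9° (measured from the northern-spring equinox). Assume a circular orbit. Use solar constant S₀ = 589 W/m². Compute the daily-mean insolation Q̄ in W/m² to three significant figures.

Q̄ ≈ 179 W/m²

Solar declination: sin δ = sin ε · sin λ_s = sin 25.19° × sin 209.9° = -0.21217, so δ = -12.249°.
cos H₀ = −tan(+3.5°) tan(-12.249°) = 0.0133, H₀ = 1.5575 rad.
Bracket: H₀ sin φ sin δ + cos φ cos δ sin H₀ = 1.5575×0.06105×-0.21217 + 0.99813×0.97723×0.99991 = -0.020174 + 0.975315 = 0.955141.
Q̄ = (S₀/π) × [bracket] = (589/π) × 0.955141 = 179.1 W/m².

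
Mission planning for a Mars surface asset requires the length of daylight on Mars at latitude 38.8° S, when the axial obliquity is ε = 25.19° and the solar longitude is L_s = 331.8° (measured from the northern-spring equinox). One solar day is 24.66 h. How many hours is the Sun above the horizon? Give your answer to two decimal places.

13.63 h

Solar declination: sin δ = sin ε · sin L_s = sin 25.19° × sin 331.8° = -0.20113, so δ = -11.603°.
cos h₀ = −tan ϕ · tan δ = −tan(-38.8°) × tan(-11.603°) = -0.1651, so h₀ = 1.7366 rad = 99.50°.
Daylight = 2h₀/(2π) × 24.66 h = (1.7366/π) × 24.66 = 13.63 h.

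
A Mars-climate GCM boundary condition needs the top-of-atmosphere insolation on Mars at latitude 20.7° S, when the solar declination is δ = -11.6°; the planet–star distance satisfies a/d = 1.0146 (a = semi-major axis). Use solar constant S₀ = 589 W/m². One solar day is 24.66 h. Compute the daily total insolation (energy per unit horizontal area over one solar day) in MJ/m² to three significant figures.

17.7 MJ/m²

cos H₀ = −tan(-20.7°) tan(-11.600°) = -0.0776, H₀ = 1.6484 rad.
Bracket: H₀ sin φ sin δ + cos φ cos δ sin H₀ = 1.6484×-0.35347×-0.20108 + 0.93544×0.97958×0.99699 = 0.117161 + 0.913580 = 1.030741.
Inverse-square distance factor (a/d)² = 1.0146² = 1.029413.
Q̄ = (S₀/π) × 1.029413 × [bracket] = (589/π) × 1.029413 × 1.030741 = 198.93 W/m².
Daily total = Q̄ × 24.66 h × 3600 s/h = 198.93 × 24.66 × 3600 / 10⁶ = 17.66 MJ/m².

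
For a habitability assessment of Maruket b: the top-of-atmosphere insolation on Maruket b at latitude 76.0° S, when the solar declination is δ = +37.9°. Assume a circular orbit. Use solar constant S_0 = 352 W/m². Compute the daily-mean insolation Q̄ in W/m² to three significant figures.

Q̄ ≈ 0.00 W/m²

cos h₀ = −tan(-76.0°) tan(+37.900°) = 3.1223 ≥ 1 ⇒ polar night, h₀ = 0 and Q̄ = 0.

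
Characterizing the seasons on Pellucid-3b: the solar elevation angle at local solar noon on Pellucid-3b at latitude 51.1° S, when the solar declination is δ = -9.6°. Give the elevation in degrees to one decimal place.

At local noon the hour angle is zero, so the zenith angle equals |ϕ − δ| = |-51.1° − (-9.600°)| = 41.500°.
Elevation = 90° − 41.500° = 48.5°.

48.5°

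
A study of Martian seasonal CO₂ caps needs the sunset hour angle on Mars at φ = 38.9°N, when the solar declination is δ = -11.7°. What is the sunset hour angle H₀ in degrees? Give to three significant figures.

cos H₀ = −tan φ · tan δ = −tan(+38.9°) × tan(-11.700°) = 0.1671, so H₀ = 1.4029 rad = 80.38°.

H₀ = 80.4°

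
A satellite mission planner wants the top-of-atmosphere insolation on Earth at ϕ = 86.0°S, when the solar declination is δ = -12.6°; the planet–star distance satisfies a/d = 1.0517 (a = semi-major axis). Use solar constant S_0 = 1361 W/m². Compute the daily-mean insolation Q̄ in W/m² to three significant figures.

Q̄ ≈ 328 W/m²

cos h₀ = −tan(-86.0°) tan(-12.600°) = -3.1966 ≤ −1 ⇒ polar day, h₀ = π.
Bracket: h₀ sin ϕ sin δ + cos ϕ cos δ sin h₀ = 3.1416×-0.99756×-0.21814 + 0.06976×0.97592×0.00000 = 0.683636 + 0.000000 = 0.683636.
Inverse-square distance factor (a/d)² = 1.0517² = 1.106073.
Q̄ = (S_0/π) × 1.106073 × [bracket] = (1361/π) × 1.106073 × 0.683636 = 327.6 W/m².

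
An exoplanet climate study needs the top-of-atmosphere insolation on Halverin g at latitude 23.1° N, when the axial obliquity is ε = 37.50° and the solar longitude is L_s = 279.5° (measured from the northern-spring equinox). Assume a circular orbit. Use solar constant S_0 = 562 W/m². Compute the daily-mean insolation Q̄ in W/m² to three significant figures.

Solar declination: sin δ = sin ε · sin L_s = sin 37.50° × sin 279.5° = -0.60041, so δ = -36.899°.
cos h₀ = −tan(+23.1°) tan(-36.899°) = 0.3202, h₀ = 1.2448 rad.
Bracket: h₀ sin ϕ sin δ + cos ϕ cos δ sin h₀ = 1.2448×0.39234×-0.60041 + 0.91982×0.79969×0.94733 = -0.293231 + 0.696828 = 0.403597.
Q̄ = (S_0/π) × [bracket] = (562/π) × 0.403597 = 72.20 W/m².

Q̄ ≈ 72.2 W/m²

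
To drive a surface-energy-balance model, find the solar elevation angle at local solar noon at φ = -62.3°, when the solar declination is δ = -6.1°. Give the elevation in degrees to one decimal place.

At local noon the hour angle is zero, so the zenith angle equals |φ − δ| = |-62.3° − (-6.100°)| = 56.200°.
Elevation = 90° − 56.200° = 33.8°.

33.8°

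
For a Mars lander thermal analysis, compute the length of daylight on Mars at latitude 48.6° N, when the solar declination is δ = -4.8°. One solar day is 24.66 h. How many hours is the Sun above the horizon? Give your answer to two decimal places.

11.58 h

cos H₀ = −tan φ · tan δ = −tan(+48.6°) × tan(-4.800°) = 0.0952, so H₀ = 1.4754 rad = 84.53°.
Daylight = 2H₀/(2π) × 24.66 h = (1.4754/π) × 24.66 = 11.58 h.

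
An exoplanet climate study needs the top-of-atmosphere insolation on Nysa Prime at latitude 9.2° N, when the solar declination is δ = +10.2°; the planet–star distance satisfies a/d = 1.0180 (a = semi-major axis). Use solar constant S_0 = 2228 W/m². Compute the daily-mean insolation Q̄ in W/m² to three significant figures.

Q̄ ≈ 747 W/m²

cos h₀ = −tan(+9.2°) tan(+10.200°) = -0.0291, h₀ = 1.5999 rad.
Bracket: h₀ sin ϕ sin δ + cos ϕ cos δ sin h₀ = 1.5999×0.15988×0.17708 + 0.98714×0.98420×0.99958 = 0.045296 + 0.971135 = 1.016431.
Inverse-square distance factor (a/d)² = 1.0180² = 1.036324.
Q̄ = (S_0/π) × 1.036324 × [bracket] = (2228/π) × 1.036324 × 1.016431 = 747.0 W/m².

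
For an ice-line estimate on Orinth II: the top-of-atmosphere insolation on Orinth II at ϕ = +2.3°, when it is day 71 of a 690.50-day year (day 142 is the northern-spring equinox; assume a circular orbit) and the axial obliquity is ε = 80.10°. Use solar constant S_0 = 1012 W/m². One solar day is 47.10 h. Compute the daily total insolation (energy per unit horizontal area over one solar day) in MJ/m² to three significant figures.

41.9 MJ/m²

Solar longitude: L_s = 360° × (71 − 142)/690.50 = -37.017°, i.e. -37.017° + 360° = 322.983°.
sin δ = sin 80.10° × sin 322.983° = -0.59308, so δ = -36.376°.
cos h₀ = −tan(+2.3°) tan(-36.376°) = 0.0296, h₀ = 1.5412 rad.
Bracket: h₀ sin ϕ sin δ + cos ϕ cos δ sin h₀ = 1.5412×0.04013×-0.59308 + 0.99919×0.80514×0.99956 = -0.036681 + 0.804134 = 0.767453.
Q̄ = (S_0/π) × [bracket] = (1012/π) × 0.767453 = 247.22 W/m².
Daily total = Q̄ × 47.10 h × 3600 s/h = 247.22 × 47.10 × 3600 / 10⁶ = 41.92 MJ/m².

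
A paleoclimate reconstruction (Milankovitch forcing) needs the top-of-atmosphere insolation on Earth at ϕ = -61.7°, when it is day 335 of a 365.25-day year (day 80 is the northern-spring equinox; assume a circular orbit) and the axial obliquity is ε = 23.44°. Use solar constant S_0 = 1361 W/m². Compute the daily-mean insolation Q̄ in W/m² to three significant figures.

Q̄ ≈ 474 W/m²

Solar longitude: L_s = 360° × (335 − 80)/365.25 = 251.335°.
sin δ = sin 23.44° × sin 251.335° = -0.37687, so δ = -22.140°.
cos h₀ = −tan(-61.7°) tan(-22.140°) = -0.7556, h₀ = 2.4274 rad.
Bracket: h₀ sin ϕ sin δ + cos ϕ cos δ sin h₀ = 2.4274×-0.88048×-0.37687 + 0.47409×0.92627×0.65500 = 0.805476 + 0.287634 = 1.093110.
Q̄ = (S_0/π) × [bracket] = (1361/π) × 1.093110 = 473.6 W/m².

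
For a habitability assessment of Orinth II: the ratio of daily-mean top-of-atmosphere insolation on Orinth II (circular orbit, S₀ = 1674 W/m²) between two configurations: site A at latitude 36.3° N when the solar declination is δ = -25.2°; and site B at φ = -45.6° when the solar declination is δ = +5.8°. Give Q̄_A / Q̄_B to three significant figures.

Q̄_A / Q̄_B ≈ 0.643

— Configuration A (φ=+36.3°):
cos H₀ = −tan(+36.3°) tan(-25.200°) = 0.3457, H₀ = 1.2179 rad.
Bracket: H₀ sin φ sin δ + cos φ cos δ sin H₀ = 1.2179×0.59201×-0.42578 + 0.80593×0.90483×0.93836 = -0.306991 + 0.684280 = 0.377289.
Q̄ = (S₀/π) × [bracket] = (1674/π) × 0.377289 = 201.04 W/m².
— Configuration B (φ=-45.6°):
cos H₀ = −tan(-45.6°) tan(+5.800°) = 0.1037, H₀ = 1.4669 rad.
Bracket: H₀ sin φ sin δ + cos φ cos δ sin H₀ = 1.4669×-0.71447×0.10106 + 0.69966×0.99488×0.99461 = -0.105917 + 0.692326 = 0.586409.
Q̄ = (S₀/π) × [bracket] = (1674/π) × 0.586409 = 312.47 W/m².
Ratio Q̄_A / Q̄_B = 201.04 / 312.47 = 0.6434.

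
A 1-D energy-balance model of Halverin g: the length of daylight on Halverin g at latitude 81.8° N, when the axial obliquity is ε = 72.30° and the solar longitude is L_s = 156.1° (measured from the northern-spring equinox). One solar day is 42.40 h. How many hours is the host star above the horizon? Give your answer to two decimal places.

Solar declination: sin δ = sin ε · sin L_s = sin 72.30° × sin 156.1° = 0.38596, so δ = +22.704°.
Sunrise equation: cos h₀ = −tan ϕ · tan δ = -2.9034 ≤ −1, so the host star never sets (polar day) and h₀ = π.
Daylight = 2h₀/(2π) × 42.40 h = (3.1416/π) × 42.40 = 42.40 h.

42.40 h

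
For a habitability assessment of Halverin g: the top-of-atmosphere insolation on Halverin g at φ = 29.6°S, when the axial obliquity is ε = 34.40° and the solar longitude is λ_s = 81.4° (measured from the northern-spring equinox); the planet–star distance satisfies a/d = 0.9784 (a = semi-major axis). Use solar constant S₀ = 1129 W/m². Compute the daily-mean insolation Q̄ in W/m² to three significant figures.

Q̄ ≈ 117 W/m²

Solar declination: sin δ = sin ε · sin λ_s = sin 34.40° × sin 81.4° = 0.55861, so δ = +33.960°.
cos H₀ = −tan(-29.6°) tan(+33.960°) = 0.3826, H₀ = 1.1782 rad.
Bracket: H₀ sin φ sin δ + cos φ cos δ sin H₀ = 1.1782×-0.49394×0.55861 + 0.86949×0.82943×0.92391 = -0.325089 + 0.666306 = 0.341217.
Inverse-square distance factor (a/d)² = 0.9784² = 0.957267.
Q̄ = (S₀/π) × 0.957267 × [bracket] = (1129/π) × 0.957267 × 0.341217 = 117.4 W/m².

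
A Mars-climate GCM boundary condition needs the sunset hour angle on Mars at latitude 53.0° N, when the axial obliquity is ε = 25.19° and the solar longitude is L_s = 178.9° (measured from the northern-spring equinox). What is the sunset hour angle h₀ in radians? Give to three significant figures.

h₀ = 1.58 rad

Solar declination: sin δ = sin ε · sin L_s = sin 25.19° × sin 178.9° = 0.00817, so δ = +0.468°.
cos h₀ = −tan ϕ · tan δ = −tan(+53.0°) × tan(+0.468°) = -0.0108, so h₀ = 1.5816 rad = 90.62°.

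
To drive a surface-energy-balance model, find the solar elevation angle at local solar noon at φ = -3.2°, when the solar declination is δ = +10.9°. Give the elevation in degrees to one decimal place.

At local noon the hour angle is zero, so the zenith angle equals |φ − δ| = |-3.2° − (+10.900°)| = 14.100°.
Elevation = 90° − 14.100° = 75.9°.

75.9°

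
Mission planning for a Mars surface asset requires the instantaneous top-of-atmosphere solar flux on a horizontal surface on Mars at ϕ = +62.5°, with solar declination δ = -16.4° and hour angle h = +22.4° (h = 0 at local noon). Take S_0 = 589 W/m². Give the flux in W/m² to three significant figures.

cos θ_z = sin ϕ sin δ + cos ϕ cos δ cos h = -0.250440 + 0.409539 = 0.159099.
Flux = S_0 · cos θ_z = 589 × 0.159099 = 93.71 W/m².

93.7 W/m²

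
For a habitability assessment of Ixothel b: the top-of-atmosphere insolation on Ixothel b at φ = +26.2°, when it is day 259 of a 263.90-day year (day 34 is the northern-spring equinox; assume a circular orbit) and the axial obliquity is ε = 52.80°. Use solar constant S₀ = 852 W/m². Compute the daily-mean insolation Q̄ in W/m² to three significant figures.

Q̄ ≈ 83.6 W/m²

Solar longitude: λ_s = 360° × (259 − 34)/263.90 = 306.934°.
sin δ = sin 52.80° × sin 306.934° = -0.63669, so δ = -39.545°.
cos H₀ = −tan(+26.2°) tan(-39.545°) = 0.4063, H₀ = 1.1524 rad.
Bracket: H₀ sin φ sin δ + cos φ cos δ sin H₀ = 1.1524×0.44151×-0.63669 + 0.89726×0.77112×0.91375 = -0.323945 + 0.632219 = 0.308274.
Q̄ = (S₀/π) × [bracket] = (852/π) × 0.308274 = 83.60 W/m².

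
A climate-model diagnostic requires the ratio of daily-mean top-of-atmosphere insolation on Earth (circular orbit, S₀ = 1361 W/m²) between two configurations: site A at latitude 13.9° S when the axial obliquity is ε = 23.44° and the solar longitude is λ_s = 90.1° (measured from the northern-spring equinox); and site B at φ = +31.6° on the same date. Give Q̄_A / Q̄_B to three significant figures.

Q̄_A / Q̄_B ≈ 0.656

— Configuration A (φ=-13.9°):
Solar declination: sin δ = sin ε · sin λ_s = sin 23.44° × sin 90.1° = 0.39779, so δ = +23.440°.
cos H₀ = −tan(-13.9°) tan(+23.440°) = 0.1073, H₀ = 1.4633 rad.
Bracket: H₀ sin φ sin δ + cos φ cos δ sin H₀ = 1.4633×-0.24023×0.39779 + 0.97072×0.91748×0.99423 = -0.139835 + 0.885477 = 0.745642.
Q̄ = (S₀/π) × [bracket] = (1361/π) × 0.745642 = 323.03 W/m².
— Configuration B (φ=+31.6°):
cos H₀ = −tan(+31.6°) tan(+23.440°) = -0.2667, H₀ = 1.8408 rad.
Bracket: H₀ sin φ sin δ + cos φ cos δ sin H₀ = 1.8408×0.52399×0.39779 + 0.85173×0.91748×0.96377 = 0.383693 + 0.753133 = 1.136826.
Q̄ = (S₀/π) × [bracket] = (1361/π) × 1.136826 = 492.50 W/m².
Ratio Q̄_A / Q̄_B = 323.03 / 492.50 = 0.6559.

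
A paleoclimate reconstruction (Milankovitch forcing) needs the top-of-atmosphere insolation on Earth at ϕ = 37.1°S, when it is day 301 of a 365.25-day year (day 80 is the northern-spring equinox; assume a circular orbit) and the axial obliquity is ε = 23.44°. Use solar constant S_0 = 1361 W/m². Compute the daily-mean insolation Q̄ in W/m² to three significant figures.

Q̄ ≈ 441 W/m²

Solar longitude: L_s = 360° × (301 − 80)/365.25 = 217.823°.
sin δ = sin 23.44° × sin 217.823° = -0.24394, so δ = -14.119°.
cos h₀ = −tan(-37.1°) tan(-14.119°) = -0.1902, h₀ = 1.7622 rad.
Bracket: h₀ sin ϕ sin δ + cos ϕ cos δ sin h₀ = 1.7622×-0.60321×-0.24394 + 0.79758×0.96979×0.98174 = 0.259303 + 0.759361 = 1.018664.
Q̄ = (S_0/π) × [bracket] = (1361/π) × 1.018664 = 441.3 W/m².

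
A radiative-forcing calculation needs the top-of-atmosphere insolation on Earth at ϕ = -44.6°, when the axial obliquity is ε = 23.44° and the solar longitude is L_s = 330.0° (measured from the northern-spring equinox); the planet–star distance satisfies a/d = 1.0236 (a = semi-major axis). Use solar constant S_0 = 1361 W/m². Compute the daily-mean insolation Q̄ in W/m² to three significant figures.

Q̄ ≈ 423 W/m²

Solar declination: sin δ = sin ε · sin L_s = sin 23.44° × sin 330.0° = -0.19889, so δ = -11.472°.
cos h₀ = −tan(-44.6°) tan(-11.472°) = -0.2001, h₀ = 1.7723 rad.
Bracket: h₀ sin ϕ sin δ + cos ϕ cos δ sin h₀ = 1.7723×-0.70215×-0.19889 + 0.71203×0.98002×0.97977 = 0.247503 + 0.683687 = 0.931190.
Inverse-square distance factor (a/d)² = 1.0236² = 1.047757.
Q̄ = (S_0/π) × 1.047757 × [bracket] = (1361/π) × 1.047757 × 0.931190 = 422.7 W/m².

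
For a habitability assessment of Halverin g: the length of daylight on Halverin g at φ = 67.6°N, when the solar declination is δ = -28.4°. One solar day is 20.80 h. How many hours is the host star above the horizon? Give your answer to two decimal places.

0.00 h

cos H₀ = −tan φ · tan δ = 1.3118 ≥ 1, so the host star never rises (polar night) and H₀ = 0.
Daylight = 2H₀/(2π) × 20.80 h = (0.0000/π) × 20.80 = 0.00 h.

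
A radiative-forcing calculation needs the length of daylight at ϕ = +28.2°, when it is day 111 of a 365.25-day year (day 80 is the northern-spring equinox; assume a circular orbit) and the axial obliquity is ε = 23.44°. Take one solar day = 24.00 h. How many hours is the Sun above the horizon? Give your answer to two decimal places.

12.85 h

Solar longitude: L_s = 360° × (111 − 80)/365.25 = 30.554°.
sin δ = sin 23.44° × sin 30.554° = 0.20222, so δ = +11.667°.
cos h₀ = −tan ϕ · tan δ = −tan(+28.2°) × tan(+11.667°) = -0.1107, so h₀ = 1.6817 rad = 96.36°.
Daylight = 2h₀/(2π) × 24.00 h = (1.6817/π) × 24.00 = 12.85 h.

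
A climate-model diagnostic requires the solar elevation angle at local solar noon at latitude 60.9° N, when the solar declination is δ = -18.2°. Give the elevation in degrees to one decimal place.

At local noon the hour angle is zero, so the zenith angle equals |ϕ − δ| = |+60.9° − (-18.200°)| = 79.100°.
Elevation = 90° − 79.100° = 10.9°.

10.9°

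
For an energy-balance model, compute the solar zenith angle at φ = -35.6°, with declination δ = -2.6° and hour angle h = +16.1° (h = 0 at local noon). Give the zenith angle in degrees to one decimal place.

cos θ_z = sin φ sin δ + cos φ cos δ cos h = 0.026407 + 0.780406 = 0.806813.
θ_z = arccos(0.806813) = 36.2°.

θ_z = 36.2°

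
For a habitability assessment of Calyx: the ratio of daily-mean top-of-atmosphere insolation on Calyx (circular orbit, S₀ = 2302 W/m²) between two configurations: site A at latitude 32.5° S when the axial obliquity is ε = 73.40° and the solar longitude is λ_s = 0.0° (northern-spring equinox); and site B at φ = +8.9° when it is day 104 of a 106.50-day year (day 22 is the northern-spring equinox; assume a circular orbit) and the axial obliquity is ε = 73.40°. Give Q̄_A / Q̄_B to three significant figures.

Q̄_A / Q̄_B ≈ 7.59

— Configuration A (φ=-32.5°):
Solar declination: sin δ = sin ε · sin λ_s = sin 73.40° × sin 0.0° = 0.00000, so δ = +0.000°.
cos H₀ = −tan(-32.5°) tan(+0.000°) = 0.0000, H₀ = 1.5708 rad.
Bracket: H₀ sin φ sin δ + cos φ cos δ sin H₀ = 1.5708×-0.53730×0.00000 + 0.84339×1.00000×1.00000 = -0.000000 + 0.843390 = 0.843390.
Q̄ = (S₀/π) × [bracket] = (2302/π) × 0.843390 = 617.99 W/m².
— Configuration B (φ=+8.9°):
Solar longitude: λ_s = 360° × (104 − 22)/106.50 = 277.183°.
sin δ = sin 73.40° × sin 277.183° = -0.95080, so δ = -71.953°.
cos H₀ = −tan(+8.9°) tan(-71.953°) = 0.4806, H₀ = 1.0695 rad.
Bracket: H₀ sin φ sin δ + cos φ cos δ sin H₀ = 1.0695×0.15471×-0.95080 + 0.98796×0.30980×0.87694 = -0.157322 + 0.268405 = 0.111083.
Q̄ = (S₀/π) × [bracket] = (2302/π) × 0.111083 = 81.396 W/m².
Ratio Q̄_A / Q̄_B = 617.99 / 81.396 = 7.592.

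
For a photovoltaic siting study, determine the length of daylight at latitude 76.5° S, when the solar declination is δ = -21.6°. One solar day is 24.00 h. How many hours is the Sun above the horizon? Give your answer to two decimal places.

Sunrise equation: cos h₀ = −tan ϕ · tan δ = -1.6492 ≤ −1, so the Sun never sets (polar day) and h₀ = π.
Daylight = 2h₀/(2π) × 24.00 h = (3.1416/π) × 24.00 = 24.00 h.

24.00 h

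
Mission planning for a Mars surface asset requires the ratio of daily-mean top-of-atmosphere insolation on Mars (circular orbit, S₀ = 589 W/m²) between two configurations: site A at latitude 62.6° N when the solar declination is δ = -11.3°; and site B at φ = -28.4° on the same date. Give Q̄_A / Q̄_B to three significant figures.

— Configuration A (φ=+62.6°):
cos H₀ = −tan(+62.6°) tan(-11.300°) = 0.3855, H₀ = 1.1751 rad.
Bracket: H₀ sin φ sin δ + cos φ cos δ sin H₀ = 1.1751×0.88782×-0.19595 + 0.46020×0.98061×0.92271 = -0.204430 + 0.416398 = 0.211968.
Q̄ = (S₀/π) × [bracket] = (589/π) × 0.211968 = 39.741 W/m².
— Configuration B (φ=-28.4°):
cos H₀ = −tan(-28.4°) tan(-11.300°) = -0.1080, H₀ = 1.6790 rad.
Bracket: H₀ sin φ sin δ + cos φ cos δ sin H₀ = 1.6790×-0.47562×-0.19595 + 0.87965×0.98061×0.99415 = 0.156479 + 0.857547 = 1.014026.
Q̄ = (S₀/π) × [bracket] = (589/π) × 1.014026 = 190.11 W/m².
Ratio Q̄_A / Q̄_B = 39.741 / 190.11 = 0.2090.

Q̄_A / Q̄_B ≈ 0.209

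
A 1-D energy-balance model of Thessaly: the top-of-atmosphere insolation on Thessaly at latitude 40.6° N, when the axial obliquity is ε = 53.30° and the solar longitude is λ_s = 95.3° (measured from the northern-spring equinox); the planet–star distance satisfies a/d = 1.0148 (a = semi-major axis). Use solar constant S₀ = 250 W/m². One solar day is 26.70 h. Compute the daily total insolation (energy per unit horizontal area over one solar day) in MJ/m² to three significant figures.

Solar declination: sin δ = sin ε · sin λ_s = sin 53.30° × sin 95.3° = 0.79835, so δ = +52.973°.
cos H₀ = −tan(+40.6°) tan(+52.973°) = -1.1363 ≤ −1 ⇒ polar day, H₀ = π.
Bracket: H₀ sin φ sin δ + cos φ cos δ sin H₀ = 3.1416×0.65077×0.79835 + 0.75927×0.60220×0.00000 = 1.632194 + 0.000000 = 1.632194.
Inverse-square distance factor (a/d)² = 1.0148² = 1.029819.
Q̄ = (S₀/π) × 1.029819 × [bracket] = (250/π) × 1.029819 × 1.632194 = 133.76 W/m².
Daily total = Q̄ × 26.70 h × 3600 s/h = 133.76 × 26.70 × 3600 / 10⁶ = 12.86 MJ/m².

12.9 MJ/m²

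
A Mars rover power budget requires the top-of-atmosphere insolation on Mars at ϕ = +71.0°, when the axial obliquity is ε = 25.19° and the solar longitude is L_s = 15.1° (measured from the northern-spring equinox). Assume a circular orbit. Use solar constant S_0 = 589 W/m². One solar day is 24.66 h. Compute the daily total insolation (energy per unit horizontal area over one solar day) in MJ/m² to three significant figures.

Solar declination: sin δ = sin ε · sin L_s = sin 25.19° × sin 15.1° = 0.11088, so δ = +6.366°.
cos h₀ = −tan(+71.0°) tan(+6.366°) = -0.3240, h₀ = 1.9008 rad.
Bracket: h₀ sin ϕ sin δ + cos ϕ cos δ sin h₀ = 1.9008×0.94552×0.11088 + 0.32557×0.99383×0.94606 = 0.199278 + 0.306108 = 0.505386.
Q̄ = (S_0/π) × [bracket] = (589/π) × 0.505386 = 94.752 W/m².
Daily total = Q̄ × 24.66 h × 3600 s/h = 94.752 × 24.66 × 3600 / 10⁶ = 8.412 MJ/m².

8.41 MJ/m²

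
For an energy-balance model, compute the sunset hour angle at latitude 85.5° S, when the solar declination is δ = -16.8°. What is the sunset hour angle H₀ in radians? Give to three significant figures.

Sunrise equation: cos H₀ = −tan φ · tan δ = -3.8362 ≤ −1, so the Sun never sets (polar day) and H₀ = π.

H₀ = 3.14 rad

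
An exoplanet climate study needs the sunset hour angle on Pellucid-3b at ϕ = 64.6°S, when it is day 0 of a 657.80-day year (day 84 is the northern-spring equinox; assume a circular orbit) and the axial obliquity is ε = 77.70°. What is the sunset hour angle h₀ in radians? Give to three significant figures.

Solar longitude: L_s = 360° × (0 − 84)/657.80 = -45.971°, i.e. -45.971° + 360° = 314.029°.
sin δ = sin 77.70° × sin 314.029° = -0.70249, so δ = -44.627°.
Sunrise equation: cos h₀ = −tan ϕ · tan δ = -2.0788 ≤ −1, so the host star never sets (polar day) and h₀ = π.

h₀ = 3.14 rad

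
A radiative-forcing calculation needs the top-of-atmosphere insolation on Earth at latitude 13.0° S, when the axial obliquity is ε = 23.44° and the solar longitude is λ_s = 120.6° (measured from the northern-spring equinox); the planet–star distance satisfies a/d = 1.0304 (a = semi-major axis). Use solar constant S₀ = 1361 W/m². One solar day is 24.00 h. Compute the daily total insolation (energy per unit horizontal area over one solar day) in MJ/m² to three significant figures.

Solar declination: sin δ = sin ε · sin λ_s = sin 23.44° × sin 120.6° = 0.34239, so δ = +20.023°.
cos H₀ = −tan(-13.0°) tan(+20.023°) = 0.0841, H₀ = 1.4866 rad.
Bracket: H₀ sin φ sin δ + cos φ cos δ sin H₀ = 1.4866×-0.22495×0.34239 + 0.97437×0.93956×0.99645 = -0.114499 + 0.912229 = 0.797730.
Inverse-square distance factor (a/d)² = 1.0304² = 1.061724.
Q̄ = (S₀/π) × 1.061724 × [bracket] = (1361/π) × 1.061724 × 0.797730 = 366.92 W/m².
Daily total = Q̄ × 24.00 h × 3600 s/h = 366.92 × 24.00 × 3600 / 10⁶ = 31.70 MJ/m².

31.7 MJ/m²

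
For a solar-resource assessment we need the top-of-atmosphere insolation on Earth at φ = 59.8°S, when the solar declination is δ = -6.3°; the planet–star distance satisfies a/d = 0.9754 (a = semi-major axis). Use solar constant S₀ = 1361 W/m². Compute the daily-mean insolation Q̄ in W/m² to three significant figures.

cos H₀ = −tan(-59.8°) tan(-6.300°) = -0.1897, H₀ = 1.7616 rad.
Bracket: H₀ sin φ sin δ + cos φ cos δ sin H₀ = 1.7616×-0.86427×-0.10973 + 0.50302×0.99396×0.98184 = 0.167064 + 0.490902 = 0.657966.
Inverse-square distance factor (a/d)² = 0.9754² = 0.951405.
Q̄ = (S₀/π) × 0.951405 × [bracket] = (1361/π) × 0.951405 × 0.657966 = 271.2 W/m².

Q̄ ≈ 271 W/m²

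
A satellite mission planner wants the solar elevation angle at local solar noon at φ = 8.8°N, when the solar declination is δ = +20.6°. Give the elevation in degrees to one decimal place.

At local noon the hour angle is zero, so the zenith angle equals |φ − δ| = |+8.8° − (+20.600°)| = 11.800°.
Elevation = 90° − 11.800° = 78.2°.

78.2°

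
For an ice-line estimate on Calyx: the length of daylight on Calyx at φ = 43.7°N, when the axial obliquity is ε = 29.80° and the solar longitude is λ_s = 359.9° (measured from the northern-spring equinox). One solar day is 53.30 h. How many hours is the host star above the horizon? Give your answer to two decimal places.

26.64 h

Solar declination: sin δ = sin ε · sin λ_s = sin 29.80° × sin 359.9° = -0.00087, so δ = -0.050°.
cos H₀ = −tan φ · tan δ = −tan(+43.7°) × tan(-0.050°) = 0.0008, so H₀ = 1.5700 rad = 89.95°.
Daylight = 2H₀/(2π) × 53.30 h = (1.5700/π) × 53.30 = 26.64 h.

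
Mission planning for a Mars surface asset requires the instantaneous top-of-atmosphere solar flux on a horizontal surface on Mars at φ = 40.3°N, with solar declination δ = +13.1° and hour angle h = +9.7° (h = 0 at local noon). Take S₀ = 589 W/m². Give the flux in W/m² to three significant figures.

518 W/m²

cos θ_z = sin φ sin δ + cos φ cos δ cos h = 0.146596 + 0.732201 = 0.878797.
Flux = S₀ · cos θ_z = 589 × 0.878797 = 517.6 W/m².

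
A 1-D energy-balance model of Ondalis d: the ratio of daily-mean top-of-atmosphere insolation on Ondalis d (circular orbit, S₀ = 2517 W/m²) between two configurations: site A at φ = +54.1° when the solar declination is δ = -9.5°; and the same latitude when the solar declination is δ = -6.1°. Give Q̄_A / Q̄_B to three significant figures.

— Configuration A (φ=+54.1°):
cos H₀ = −tan(+54.1°) tan(-9.500°) = 0.2312, H₀ = 1.3375 rad.
Bracket: H₀ sin φ sin δ + cos φ cos δ sin H₀ = 1.3375×0.81004×-0.16505 + 0.58637×0.98629×0.97291 = -0.178820 + 0.562664 = 0.383844.
Q̄ = (S₀/π) × [bracket] = (2517/π) × 0.383844 = 307.53 W/m².
— Configuration B (φ=+54.1°):
cos H₀ = −tan(+54.1°) tan(-6.100°) = 0.1476, H₀ = 1.4226 rad.
Bracket: H₀ sin φ sin δ + cos φ cos δ sin H₀ = 1.4226×0.81004×-0.10626 + 0.58637×0.99434×0.98904 = -0.122450 + 0.576661 = 0.454211.
Q̄ = (S₀/π) × [bracket] = (2517/π) × 0.454211 = 363.91 W/m².
Ratio Q̄_A / Q̄_B = 307.53 / 363.91 = 0.8451.

Q̄_A / Q̄_B ≈ 0.845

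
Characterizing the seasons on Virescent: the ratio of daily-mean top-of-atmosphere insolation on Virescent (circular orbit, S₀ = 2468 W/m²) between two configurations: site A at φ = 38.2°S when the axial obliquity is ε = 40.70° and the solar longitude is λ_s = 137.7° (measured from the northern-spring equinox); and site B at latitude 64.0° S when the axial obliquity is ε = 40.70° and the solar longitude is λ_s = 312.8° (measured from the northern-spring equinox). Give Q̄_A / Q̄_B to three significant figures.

Q̄_A / Q̄_B ≈ 0.246

— Configuration A (φ=-38.2°):
Solar declination: sin δ = sin ε · sin λ_s = sin 40.70° × sin 137.7° = 0.43887, so δ = +26.032°.
cos H₀ = −tan(-38.2°) tan(+26.032°) = 0.3843, H₀ = 1.1763 rad.
Bracket: H₀ sin φ sin δ + cos φ cos δ sin H₀ = 1.1763×-0.61841×0.43887 + 0.78586×0.89855×0.92319 = -0.319250 + 0.651896 = 0.332646.
Q̄ = (S₀/π) × [bracket] = (2468/π) × 0.332646 = 261.32 W/m².
— Configuration B (φ=-64.0°):
Solar declination: sin δ = sin ε · sin λ_s = sin 40.70° × sin 312.8° = -0.47846, so δ = -28.585°.
cos H₀ = −tan(-64.0°) tan(-28.585°) = -1.1172 ≤ −1 ⇒ polar day, H₀ = π.
Bracket: H₀ sin φ sin δ + cos φ cos δ sin H₀ = 3.1416×-0.89879×-0.47846 + 0.43837×0.87811×0.00000 = 1.350998 + 0.000000 = 1.350998.
Q̄ = (S₀/π) × [bracket] = (2468/π) × 1.350998 = 1061.3 W/m².
Ratio Q̄_A / Q̄_B = 261.32 / 1061.3 = 0.2462.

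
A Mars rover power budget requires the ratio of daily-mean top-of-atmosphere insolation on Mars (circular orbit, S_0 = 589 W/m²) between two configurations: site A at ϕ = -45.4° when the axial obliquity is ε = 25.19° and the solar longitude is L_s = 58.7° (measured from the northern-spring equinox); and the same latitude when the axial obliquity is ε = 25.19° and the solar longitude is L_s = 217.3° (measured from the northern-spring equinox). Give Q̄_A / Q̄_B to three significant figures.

— Configuration A (ϕ=-45.4°):
Solar declination: sin δ = sin ε · sin L_s = sin 25.19° × sin 58.7° = 0.36368, so δ = +21.326°.
cos h₀ = −tan(-45.4°) tan(+21.326°) = 0.3959, h₀ = 1.1638 rad.
Bracket: h₀ sin ϕ sin δ + cos ϕ cos δ sin h₀ = 1.1638×-0.71203×0.36368 + 0.70215×0.93153×0.91829 = -0.301367 + 0.600629 = 0.299262.
Q̄ = (S_0/π) × [bracket] = (589/π) × 0.299262 = 56.107 W/m².
— Configuration B (ϕ=-45.4°):
Solar declination: sin δ = sin ε · sin L_s = sin 25.19° × sin 217.3° = -0.25792, so δ = -14.947°.
cos h₀ = −tan(-45.4°) tan(-14.947°) = -0.2707, h₀ = 1.8449 rad.
Bracket: h₀ sin ϕ sin δ + cos ϕ cos δ sin h₀ = 1.8449×-0.71203×-0.25792 + 0.70215×0.96617×0.96266 = 0.338810 + 0.653065 = 0.991875.
Q̄ = (S_0/π) × [bracket] = (589/π) × 0.991875 = 185.96 W/m².
Ratio Q̄_A / Q̄_B = 56.107 / 185.96 = 0.3017.

Q̄_A / Q̄_B ≈ 0.302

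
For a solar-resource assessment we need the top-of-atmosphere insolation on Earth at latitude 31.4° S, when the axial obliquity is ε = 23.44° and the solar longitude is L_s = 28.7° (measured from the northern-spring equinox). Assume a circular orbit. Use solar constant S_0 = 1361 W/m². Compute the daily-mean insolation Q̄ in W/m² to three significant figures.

Solar declination: sin δ = sin ε · sin L_s = sin 23.44° × sin 28.7° = 0.19103, so δ = +11.013°.
cos h₀ = −tan(-31.4°) tan(+11.013°) = 0.1188, h₀ = 1.4517 rad.
Bracket: h₀ sin ϕ sin δ + cos ϕ cos δ sin h₀ = 1.4517×-0.52101×0.19103 + 0.85355×0.98158×0.99292 = -0.144486 + 0.831896 = 0.687410.
Q̄ = (S_0/π) × [bracket] = (1361/π) × 0.687410 = 297.8 W/m².

Q̄ ≈ 298 W/m²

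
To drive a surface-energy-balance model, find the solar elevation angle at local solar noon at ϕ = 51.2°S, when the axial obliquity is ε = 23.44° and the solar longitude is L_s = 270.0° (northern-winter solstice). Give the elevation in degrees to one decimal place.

62.2°

Solar declination: sin δ = sin ε · sin L_s = sin 23.44° × sin 270.0° = -0.39779, so δ = -23.440°.
At local noon the hour angle is zero, so the zenith angle equals |ϕ − δ| = |-51.2° − (-23.440°)| = 27.760°.
Elevation = 90° − 27.760° = 62.2°.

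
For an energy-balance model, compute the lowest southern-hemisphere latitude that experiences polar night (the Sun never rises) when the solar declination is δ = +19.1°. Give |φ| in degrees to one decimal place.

|φ| = 70.9°

Polar night requires cos H₀ = −tan φ tan δ ≥ 1, i.e. tan φ tan δ ≤ −1.
The boundary is |tan φ| · |tan δ| = 1, so |φ| = 90° − |δ| = 90° − 19.1° = 70.9° in the southern hemisphere.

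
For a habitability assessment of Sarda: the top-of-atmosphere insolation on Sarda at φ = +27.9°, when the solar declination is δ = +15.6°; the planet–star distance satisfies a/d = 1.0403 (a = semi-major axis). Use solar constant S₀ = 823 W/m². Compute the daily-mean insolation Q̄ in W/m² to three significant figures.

cos H₀ = −tan(+27.9°) tan(+15.600°) = -0.1478, H₀ = 1.7192 rad.
Bracket: H₀ sin φ sin δ + cos φ cos δ sin H₀ = 1.7192×0.46793×0.26892 + 0.88377×0.96316×0.98901 = 0.216337 + 0.841857 = 1.058194.
Inverse-square distance factor (a/d)² = 1.0403² = 1.082224.
Q̄ = (S₀/π) × 1.082224 × [bracket] = (823/π) × 1.082224 × 1.058194 = 300.0 W/m².

Q̄ ≈ 300 W/m²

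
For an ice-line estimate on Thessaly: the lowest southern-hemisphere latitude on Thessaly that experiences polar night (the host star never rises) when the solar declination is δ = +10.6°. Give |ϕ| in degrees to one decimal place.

Polar night requires cos h₀ = −tan ϕ tan δ ≥ 1, i.e. tan ϕ tan δ ≤ −1.
The boundary is |tan ϕ| · |tan δ| = 1, so |ϕ| = 90° − |δ| = 90° − 10.6° = 79.4° in the southern hemisphere.

|ϕ| = 79.4°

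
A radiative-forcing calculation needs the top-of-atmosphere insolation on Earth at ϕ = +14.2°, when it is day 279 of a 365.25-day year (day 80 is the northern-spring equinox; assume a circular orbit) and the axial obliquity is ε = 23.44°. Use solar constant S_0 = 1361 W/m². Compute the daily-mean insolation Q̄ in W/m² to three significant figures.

Q̄ ≈ 399 W/m²

Solar longitude: L_s = 360° × (279 − 80)/365.25 = 196.140°.
sin δ = sin 23.44° × sin 196.140° = -0.11058, so δ = -6.349°.
cos h₀ = −tan(+14.2°) tan(-6.349°) = 0.0282, h₀ = 1.5426 rad.
Bracket: h₀ sin ϕ sin δ + cos ϕ cos δ sin h₀ = 1.5426×0.24531×-0.11058 + 0.96945×0.99387×0.99960 = -0.041845 + 0.963122 = 0.921277.
Q̄ = (S_0/π) × [bracket] = (1361/π) × 0.921277 = 399.1 W/m².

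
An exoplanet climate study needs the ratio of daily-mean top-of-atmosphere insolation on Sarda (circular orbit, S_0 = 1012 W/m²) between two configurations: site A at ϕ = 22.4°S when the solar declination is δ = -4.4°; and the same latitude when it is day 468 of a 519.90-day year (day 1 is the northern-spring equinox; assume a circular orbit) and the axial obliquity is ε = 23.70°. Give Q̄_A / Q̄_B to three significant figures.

Q̄_A / Q̄_B ≈ 0.926

— Configuration A (ϕ=-22.4°):
cos h₀ = −tan(-22.4°) tan(-4.400°) = -0.0317, h₀ = 1.6025 rad.
Bracket: h₀ sin ϕ sin δ + cos ϕ cos δ sin h₀ = 1.6025×-0.38107×-0.07672 + 0.92455×0.99705×0.99950 = 0.046850 + 0.921362 = 0.968212.
Q̄ = (S_0/π) × [bracket] = (1012/π) × 0.968212 = 311.89 W/m².
— Configuration B (ϕ=-22.4°):
Solar longitude: L_s = 360° × (468 − 1)/519.90 = 323.370°.
sin δ = sin 23.70° × sin 323.370° = -0.23982, so δ = -13.876°.
cos h₀ = −tan(-22.4°) tan(-13.876°) = -0.1018, h₀ = 1.6728 rad.
Bracket: h₀ sin ϕ sin δ + cos ϕ cos δ sin h₀ = 1.6728×-0.38107×-0.23982 + 0.92455×0.97082×0.99480 = 0.152874 + 0.892904 = 1.045778.
Q̄ = (S_0/π) × [bracket] = (1012/π) × 1.045778 = 336.88 W/m².
Ratio Q̄_A / Q̄_B = 311.89 / 336.88 = 0.9258.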